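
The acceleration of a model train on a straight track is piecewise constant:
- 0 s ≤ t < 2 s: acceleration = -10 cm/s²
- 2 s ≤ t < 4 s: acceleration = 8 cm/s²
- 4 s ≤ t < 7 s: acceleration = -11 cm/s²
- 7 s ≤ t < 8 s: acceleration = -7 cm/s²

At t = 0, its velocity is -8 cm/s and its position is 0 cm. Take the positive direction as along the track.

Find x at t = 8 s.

On each constant-a segment, Δv = aΔt and Δx = v₀Δt + ½aΔt²; chain segment to segment.
0–2 s: v starts -8 cm/s; Δx = -8·2 + ½·-10·2² = -36 cm; v ends -28 cm/s.
2–4 s: v starts -28 cm/s; Δx = -28·2 + ½·8·2² = -40 cm; v ends -12 cm/s.
4–7 s: v starts -12 cm/s; Δx = -12·3 + ½·-11·3² = -85.5 cm; v ends -45 cm/s.
7–8 s: v starts -45 cm/s; Δx = -45·1 + ½·-7·1² = -48.5 cm; v ends -52 cm/s.
x(8) = 0 + Σ Δx = -210 cm.

-210 cm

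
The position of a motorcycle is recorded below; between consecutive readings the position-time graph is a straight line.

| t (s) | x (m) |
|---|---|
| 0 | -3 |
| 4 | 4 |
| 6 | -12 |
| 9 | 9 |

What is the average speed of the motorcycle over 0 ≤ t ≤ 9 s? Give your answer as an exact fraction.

Average speed = (total path length)/(elapsed time); on a piecewise-linear x-t graph the path length is Σ|Δx|.
0–4 s: |Δx| = |4 − -3| = 7 m
4–6 s: |Δx| = |-12 − 4| = 16 m
6–9 s: |Δx| = |9 − -12| = 21 m
Total path = 44 m; average speed = 44/9 = 44/9 m/s.

44/9 m/s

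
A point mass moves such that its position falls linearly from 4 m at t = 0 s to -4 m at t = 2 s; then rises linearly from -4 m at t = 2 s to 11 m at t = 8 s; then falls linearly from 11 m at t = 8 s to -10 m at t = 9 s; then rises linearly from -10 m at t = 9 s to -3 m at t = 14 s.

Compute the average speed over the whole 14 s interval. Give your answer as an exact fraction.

51/14 m/s

Average speed = (total path length)/(elapsed time); on a piecewise-linear x-t graph the path length is Σ|Δx|.
0–2 s: |Δx| = |-4 − 4| = 8 m
2–8 s: |Δx| = |11 − -4| = 15 m
8–9 s: |Δx| = |-10 − 11| = 21 m
9–14 s: |Δx| = |-3 − -10| = 7 m
Total path = 51 m; average speed = 51/14 = 51/14 m/s.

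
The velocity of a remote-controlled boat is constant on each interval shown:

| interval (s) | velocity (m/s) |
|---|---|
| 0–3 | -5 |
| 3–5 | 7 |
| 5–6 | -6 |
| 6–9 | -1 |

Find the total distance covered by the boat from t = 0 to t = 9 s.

Distance (not displacement) is the total path length: add the absolute areas under v-t.
0–3 s: |-5| × 3 = 15 m
3–5 s: |7| × 2 = 14 m
5–6 s: |-6| × 1 = 6 m
6–9 s: |-1| × 3 = 3 m
Total distance = 38 m

38 m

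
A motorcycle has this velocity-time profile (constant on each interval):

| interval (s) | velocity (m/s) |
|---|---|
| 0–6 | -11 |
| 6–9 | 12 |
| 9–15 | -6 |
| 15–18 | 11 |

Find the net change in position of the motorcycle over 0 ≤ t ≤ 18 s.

Net displacement equals the area under the velocity-time graph (areas below the axis count negative).
0–6 s: -11 × 6 = -66 m
6–9 s: 12 × 3 = 36 m
9–15 s: -6 × 6 = -36 m
15–18 s: 11 × 3 = 33 m
Net displacement = -33 m

-33 m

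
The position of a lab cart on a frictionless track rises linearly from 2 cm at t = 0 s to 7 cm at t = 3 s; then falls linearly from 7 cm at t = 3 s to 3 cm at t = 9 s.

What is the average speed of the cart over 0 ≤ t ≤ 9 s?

Average speed = (total path length)/(elapsed time); on a piecewise-linear x-t graph the path length is Σ|Δx|.
0–3 s: |Δx| = |7 − 2| = 5 cm
3–9 s: |Δx| = |3 − 7| = 4 cm
Total path = 9 cm; average speed = 9/9 = 1 cm/s.

1 cm/s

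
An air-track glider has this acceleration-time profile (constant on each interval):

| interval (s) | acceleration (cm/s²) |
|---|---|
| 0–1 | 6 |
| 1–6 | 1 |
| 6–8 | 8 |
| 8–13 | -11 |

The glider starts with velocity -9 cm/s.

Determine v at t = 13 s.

Δv equals the area under the a-t graph; then v = v₀ + Δv.
0–1 s: 6 × 1 = 6 cm/s
1–6 s: 1 × 5 = 5 cm/s
6–8 s: 8 × 2 = 16 cm/s
8–13 s: -11 × 5 = -55 cm/s
Δv = -28 cm/s, so v(13) = -9 + (-28) = -37 cm/s.

-37 cm/s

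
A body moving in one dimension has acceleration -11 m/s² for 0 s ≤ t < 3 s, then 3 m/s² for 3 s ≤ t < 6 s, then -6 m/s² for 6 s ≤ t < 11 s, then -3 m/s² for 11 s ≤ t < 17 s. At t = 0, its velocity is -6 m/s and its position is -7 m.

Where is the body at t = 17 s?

-817 m

On each constant-a segment, Δv = aΔt and Δx = v₀Δt + ½aΔt²; chain segment to segment.
0–3 s: v starts -6 m/s; Δx = -6·3 + ½·-11·3² = -67.5 m; v ends -39 m/s.
3–6 s: v starts -39 m/s; Δx = -39·3 + ½·3·3² = -103.5 m; v ends -30 m/s.
6–11 s: v starts -30 m/s; Δx = -30·5 + ½·-6·5² = -225 m; v ends -60 m/s.
11–17 s: v starts -60 m/s; Δx = -60·6 + ½·-3·6² = -414 m; v ends -78 m/s.
x(17) = -7 + Σ Δx = -817 m.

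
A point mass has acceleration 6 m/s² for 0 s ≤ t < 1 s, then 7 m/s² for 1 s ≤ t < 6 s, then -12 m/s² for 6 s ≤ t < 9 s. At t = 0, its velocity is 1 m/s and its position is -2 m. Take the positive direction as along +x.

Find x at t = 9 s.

On each constant-a segment, Δv = aΔt and Δx = v₀Δt + ½aΔt²; chain segment to segment.
0–1 s: v starts 1 m/s; Δx = 1·1 + ½·6·1² = 4 m; v ends 7 m/s.
1–6 s: v starts 7 m/s; Δx = 7·5 + ½·7·5² = 122.5 m; v ends 42 m/s.
6–9 s: v starts 42 m/s; Δx = 42·3 + ½·-12·3² = 72 m; v ends 6 m/s.
x(9) = -2 + Σ Δx = 196.5 m.

196.5 m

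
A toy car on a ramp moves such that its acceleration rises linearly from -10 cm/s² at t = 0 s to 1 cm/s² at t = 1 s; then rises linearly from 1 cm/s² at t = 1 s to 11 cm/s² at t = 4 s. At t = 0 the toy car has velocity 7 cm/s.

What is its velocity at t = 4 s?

20.5 cm/s

Δv equals the area under the a-t graph; then v = v₀ + Δv.
0–1 s: ½(-10 + 1)(1) = -4.5 cm/s
1–4 s: ½(1 + 11)(3) = 18 cm/s
Δv = 13.5 cm/s, so v(4) = 7 + (13.5) = 20.5 cm/s.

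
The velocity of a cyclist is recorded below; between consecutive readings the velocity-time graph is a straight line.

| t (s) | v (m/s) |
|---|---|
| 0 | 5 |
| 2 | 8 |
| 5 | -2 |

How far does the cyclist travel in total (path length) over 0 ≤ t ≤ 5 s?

Distance (not displacement) is the total path length: add the absolute areas under v-t.
0–2 s: |½(5 + 8)(2)| = 13 m
2–5 s: v = 0 at t = 4.4 s; triangle areas 9.6 + 0.6 = 10.2 m
Total distance = 23.2 m

23.2 m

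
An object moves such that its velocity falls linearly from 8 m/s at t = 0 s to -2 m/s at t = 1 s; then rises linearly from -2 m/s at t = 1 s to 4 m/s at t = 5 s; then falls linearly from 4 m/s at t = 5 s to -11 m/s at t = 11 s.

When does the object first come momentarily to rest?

t = 0.8 s

v changes sign on 0–1 s (from 8 to -2); the graph is linear there, so v = 0 at t = 0 + (-8)·(1 − 0)/(-2 − 8) = 0.8 s.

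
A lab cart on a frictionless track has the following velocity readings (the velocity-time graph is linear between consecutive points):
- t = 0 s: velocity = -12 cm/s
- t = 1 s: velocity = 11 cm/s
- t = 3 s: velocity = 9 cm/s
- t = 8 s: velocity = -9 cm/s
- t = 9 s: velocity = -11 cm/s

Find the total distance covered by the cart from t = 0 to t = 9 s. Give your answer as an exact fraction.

Total distance travelled is ∫|v| dt — sum the magnitudes of each area piece.
0–1 s: v = 0 at t = 12/23 s; triangle areas 72/23 + 121/46 = 265/46 cm
1–3 s: |½(11 + 9)(2)| = 20 cm
3–8 s: v = 0 at t = 5.5 s; triangle areas 11.25 + 11.25 = 22.5 cm
8–9 s: |½(-9 + -11)(1)| = 10 cm
Total distance = 1340/23 cm

1340/23 cm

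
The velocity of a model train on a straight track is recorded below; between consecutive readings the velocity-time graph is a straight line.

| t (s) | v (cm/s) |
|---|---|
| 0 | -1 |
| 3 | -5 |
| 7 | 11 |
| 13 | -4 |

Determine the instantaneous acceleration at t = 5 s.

4 cm/s²

Acceleration is the slope of the v-t graph on 3–7 s: (11 − -5)/(7 − 3) = 4 cm/s².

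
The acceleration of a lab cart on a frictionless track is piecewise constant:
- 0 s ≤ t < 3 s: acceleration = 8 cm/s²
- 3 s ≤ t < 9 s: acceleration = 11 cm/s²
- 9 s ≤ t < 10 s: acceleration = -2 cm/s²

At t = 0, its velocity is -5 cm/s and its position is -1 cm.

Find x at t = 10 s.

416 cm

On each constant-a segment, Δv = aΔt and Δx = v₀Δt + ½aΔt²; chain segment to segment.
0–3 s: v starts -5 cm/s; Δx = -5·3 + ½·8·3² = 21 cm; v ends 19 cm/s.
3–9 s: v starts 19 cm/s; Δx = 19·6 + ½·11·6² = 312 cm; v ends 85 cm/s.
9–10 s: v starts 85 cm/s; Δx = 85·1 + ½·-2·1² = 84 cm; v ends 83 cm/s.
x(10) = -1 + Σ Δx = 416 cm.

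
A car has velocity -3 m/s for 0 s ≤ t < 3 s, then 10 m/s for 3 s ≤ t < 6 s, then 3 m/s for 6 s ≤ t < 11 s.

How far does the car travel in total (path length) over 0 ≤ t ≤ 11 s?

Distance (not displacement) is the total path length: add the absolute areas under v-t.
0–3 s: |-3| × 3 = 9 m
3–6 s: |10| × 3 = 30 m
6–11 s: |3| × 5 = 15 m
Total distance = 54 m

54 m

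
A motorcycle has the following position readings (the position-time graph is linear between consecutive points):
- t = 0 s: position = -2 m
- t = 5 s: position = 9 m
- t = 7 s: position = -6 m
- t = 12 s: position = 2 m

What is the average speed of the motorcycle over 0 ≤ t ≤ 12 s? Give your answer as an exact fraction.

17/6 m/s

Average speed = (total path length)/(elapsed time); on a piecewise-linear x-t graph the path length is Σ|Δx|.
0–5 s: |Δx| = |9 − -2| = 11 m
5–7 s: |Δx| = |-6 − 9| = 15 m
7–12 s: |Δx| = |2 − -6| = 8 m
Total path = 34 m; average speed = 34/12 = 17/6 m/s.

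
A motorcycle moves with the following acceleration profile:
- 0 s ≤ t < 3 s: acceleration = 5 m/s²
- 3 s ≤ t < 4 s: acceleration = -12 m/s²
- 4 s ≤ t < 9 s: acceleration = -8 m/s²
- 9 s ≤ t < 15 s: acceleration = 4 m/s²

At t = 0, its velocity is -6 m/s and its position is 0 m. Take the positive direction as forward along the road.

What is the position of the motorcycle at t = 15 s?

On each constant-a segment, Δv = aΔt and Δx = v₀Δt + ½aΔt²; chain segment to segment.
0–3 s: v starts -6 m/s; Δx = -6·3 + ½·5·3² = 4.5 m; v ends 9 m/s.
3–4 s: v starts 9 m/s; Δx = 9·1 + ½·-12·1² = 3 m; v ends -3 m/s.
4–9 s: v starts -3 m/s; Δx = -3·5 + ½·-8·5² = -115 m; v ends -43 m/s.
9–15 s: v starts -43 m/s; Δx = -43·6 + ½·4·6² = -186 m; v ends -19 m/s.
x(15) = 0 + Σ Δx = -293.5 m.

-293.5 m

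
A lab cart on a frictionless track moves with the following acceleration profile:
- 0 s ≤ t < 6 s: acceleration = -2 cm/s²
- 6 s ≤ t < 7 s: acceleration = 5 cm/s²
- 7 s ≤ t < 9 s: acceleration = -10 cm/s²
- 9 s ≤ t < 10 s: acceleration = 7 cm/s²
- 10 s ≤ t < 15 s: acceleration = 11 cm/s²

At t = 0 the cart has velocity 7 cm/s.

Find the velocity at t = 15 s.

42 cm/s

Δv equals the area under the a-t graph; then v = v₀ + Δv.
0–6 s: -2 × 6 = -12 cm/s
6–7 s: 5 × 1 = 5 cm/s
7–9 s: -10 × 2 = -20 cm/s
9–10 s: 7 × 1 = 7 cm/s
10–15 s: 11 × 5 = 55 cm/s
Δv = 35 cm/s, so v(15) = 7 + (35) = 42 cm/s.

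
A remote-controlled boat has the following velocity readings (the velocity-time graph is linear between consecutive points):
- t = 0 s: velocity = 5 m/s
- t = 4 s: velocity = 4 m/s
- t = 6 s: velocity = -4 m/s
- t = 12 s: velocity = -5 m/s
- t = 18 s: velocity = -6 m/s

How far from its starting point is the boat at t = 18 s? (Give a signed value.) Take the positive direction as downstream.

Net displacement equals the area under the velocity-time graph (areas below the axis count negative).
0–4 s: ½(5 + 4)(4) = 18 m
4–6 s: ½(4 + -4)(2) = 0 m
6–12 s: ½(-4 + -5)(6) = -27 m
12–18 s: ½(-5 + -6)(6) = -33 m
Net displacement = -42 m

-42 m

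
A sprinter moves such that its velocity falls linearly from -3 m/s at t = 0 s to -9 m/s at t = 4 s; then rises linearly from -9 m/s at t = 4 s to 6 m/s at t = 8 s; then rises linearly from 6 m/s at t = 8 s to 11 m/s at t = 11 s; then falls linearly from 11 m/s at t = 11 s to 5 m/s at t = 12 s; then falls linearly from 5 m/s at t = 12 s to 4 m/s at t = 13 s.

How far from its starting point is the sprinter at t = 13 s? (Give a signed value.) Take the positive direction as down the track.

Displacement is the signed area under the v-t curve.
0–4 s: ½(-3 + -9)(4) = -24 m
4–8 s: ½(-9 + 6)(4) = -6 m
8–11 s: ½(6 + 11)(3) = 25.5 m
11–12 s: ½(11 + 5)(1) = 8 m
12–13 s: ½(5 + 4)(1) = 4.5 m
Net displacement = 8 m

8 m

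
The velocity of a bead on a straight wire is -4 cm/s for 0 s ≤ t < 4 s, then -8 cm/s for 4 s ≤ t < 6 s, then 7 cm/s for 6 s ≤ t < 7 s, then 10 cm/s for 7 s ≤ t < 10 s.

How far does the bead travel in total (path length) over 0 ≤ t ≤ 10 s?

Distance (not displacement) is the total path length: add the absolute areas under v-t.
0–4 s: |-4| × 4 = 16 cm
4–6 s: |-8| × 2 = 16 cm
6–7 s: |7| × 1 = 7 cm
7–10 s: |10| × 3 = 30 cm
Total distance = 69 cm

69 cm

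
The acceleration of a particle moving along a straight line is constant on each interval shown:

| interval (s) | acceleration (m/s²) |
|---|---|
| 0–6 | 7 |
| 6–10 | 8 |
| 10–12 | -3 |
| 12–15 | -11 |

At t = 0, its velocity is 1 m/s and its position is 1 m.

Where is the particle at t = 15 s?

670.5 m

On each constant-a segment, Δv = aΔt and Δx = v₀Δt + ½aΔt²; chain segment to segment.
0–6 s: v starts 1 m/s; Δx = 1·6 + ½·7·6² = 132 m; v ends 43 m/s.
6–10 s: v starts 43 m/s; Δx = 43·4 + ½·8·4² = 236 m; v ends 75 m/s.
10–12 s: v starts 75 m/s; Δx = 75·2 + ½·-3·2² = 144 m; v ends 69 m/s.
12–15 s: v starts 69 m/s; Δx = 69·3 + ½·-11·3² = 157.5 m; v ends 36 m/s.
x(15) = 1 + Σ Δx = 670.5 m.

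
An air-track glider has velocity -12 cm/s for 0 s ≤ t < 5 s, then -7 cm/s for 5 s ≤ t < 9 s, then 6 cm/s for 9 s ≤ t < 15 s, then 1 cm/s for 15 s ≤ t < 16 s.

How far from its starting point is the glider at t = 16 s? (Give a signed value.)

-51 cm

Net displacement equals the area under the velocity-time graph (areas below the axis count negative).
0–5 s: -12 × 5 = -60 cm
5–9 s: -7 × 4 = -28 cm
9–15 s: 6 × 6 = 36 cm
15–16 s: 1 × 1 = 1 cm
Net displacement = -51 cm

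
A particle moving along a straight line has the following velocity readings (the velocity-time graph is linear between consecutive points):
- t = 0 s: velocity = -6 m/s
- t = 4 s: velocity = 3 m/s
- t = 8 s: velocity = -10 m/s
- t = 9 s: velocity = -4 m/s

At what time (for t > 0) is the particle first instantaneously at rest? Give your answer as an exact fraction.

t = 8/3 s

v changes sign on 0–4 s (from -6 to 3); the graph is linear there, so v = 0 at t = 0 + (6)·(4 − 0)/(3 − -6) = 8/3 s.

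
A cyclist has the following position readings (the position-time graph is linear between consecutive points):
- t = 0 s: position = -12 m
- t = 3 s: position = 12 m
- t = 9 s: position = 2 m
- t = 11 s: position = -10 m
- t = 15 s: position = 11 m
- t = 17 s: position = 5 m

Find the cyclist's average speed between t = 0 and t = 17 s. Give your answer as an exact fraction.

Average speed = (total path length)/(elapsed time); on a piecewise-linear x-t graph the path length is Σ|Δx|.
0–3 s: |Δx| = |12 − -12| = 24 m
3–9 s: |Δx| = |2 − 12| = 10 m
9–11 s: |Δx| = |-10 − 2| = 12 m
11–15 s: |Δx| = |11 − -10| = 21 m
15–17 s: |Δx| = |5 − 11| = 6 m
Total path = 73 m; average speed = 73/17 = 73/17 m/s.

73/17 m/s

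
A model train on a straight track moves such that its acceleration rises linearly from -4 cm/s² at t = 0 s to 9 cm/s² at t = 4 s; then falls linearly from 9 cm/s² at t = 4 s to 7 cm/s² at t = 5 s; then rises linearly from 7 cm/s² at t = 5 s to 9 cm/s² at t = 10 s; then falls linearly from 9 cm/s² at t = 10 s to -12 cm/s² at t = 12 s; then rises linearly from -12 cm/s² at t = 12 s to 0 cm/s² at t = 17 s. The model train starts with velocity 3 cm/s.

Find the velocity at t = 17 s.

Δv equals the area under the a-t graph; then v = v₀ + Δv.
0–4 s: ½(-4 + 9)(4) = 10 cm/s
4–5 s: ½(9 + 7)(1) = 8 cm/s
5–10 s: ½(7 + 9)(5) = 40 cm/s
10–12 s: ½(9 + -12)(2) = -3 cm/s
12–17 s: ½(-12 + 0)(5) = -30 cm/s
Δv = 25 cm/s, so v(17) = 3 + (25) = 28 cm/s.

28 cm/s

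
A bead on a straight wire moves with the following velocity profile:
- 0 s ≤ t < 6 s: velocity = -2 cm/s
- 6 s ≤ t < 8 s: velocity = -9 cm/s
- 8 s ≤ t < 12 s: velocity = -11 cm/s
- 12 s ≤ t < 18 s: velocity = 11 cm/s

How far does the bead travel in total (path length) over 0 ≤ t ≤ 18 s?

Distance (not displacement) is the total path length: add the absolute areas under v-t.
0–6 s: |-2| × 6 = 12 cm
6–8 s: |-9| × 2 = 18 cm
8–12 s: |-11| × 4 = 44 cm
12–18 s: |11| × 6 = 66 cm
Total distance = 140 cm

140 cm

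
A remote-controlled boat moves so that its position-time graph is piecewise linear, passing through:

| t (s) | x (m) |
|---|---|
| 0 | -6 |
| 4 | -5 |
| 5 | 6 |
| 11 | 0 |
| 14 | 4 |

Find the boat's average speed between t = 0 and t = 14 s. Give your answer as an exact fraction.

11/7 m/s

Average speed = (total path length)/(elapsed time); on a piecewise-linear x-t graph the path length is Σ|Δx|.
0–4 s: |Δx| = |-5 − -6| = 1 m
4–5 s: |Δx| = |6 − -5| = 11 m
5–11 s: |Δx| = |0 − 6| = 6 m
11–14 s: |Δx| = |4 − 0| = 4 m
Total path = 22 m; average speed = 22/14 = 11/7 m/s.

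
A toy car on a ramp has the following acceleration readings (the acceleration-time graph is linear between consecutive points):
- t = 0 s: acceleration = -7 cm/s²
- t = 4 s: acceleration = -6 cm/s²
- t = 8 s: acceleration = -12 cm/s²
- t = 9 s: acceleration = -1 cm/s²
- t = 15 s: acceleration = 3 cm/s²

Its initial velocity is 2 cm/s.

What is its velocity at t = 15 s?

Δv equals the area under the a-t graph; then v = v₀ + Δv.
0–4 s: ½(-7 + -6)(4) = -26 cm/s
4–8 s: ½(-6 + -12)(4) = -36 cm/s
8–9 s: ½(-12 + -1)(1) = -6.5 cm/s
9–15 s: ½(-1 + 3)(6) = 6 cm/s
Δv = -62.5 cm/s, so v(15) = 2 + (-62.5) = -60.5 cm/s.

-60.5 cm/s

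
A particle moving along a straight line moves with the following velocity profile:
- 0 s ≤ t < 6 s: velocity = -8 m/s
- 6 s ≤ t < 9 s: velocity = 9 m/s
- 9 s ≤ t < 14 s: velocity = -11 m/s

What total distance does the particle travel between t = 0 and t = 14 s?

Distance (not displacement) is the total path length: add the absolute areas under v-t.
0–6 s: |-8| × 6 = 48 m
6–9 s: |9| × 3 = 27 m
9–14 s: |-11| × 5 = 55 m
Total distance = 130 m

130 m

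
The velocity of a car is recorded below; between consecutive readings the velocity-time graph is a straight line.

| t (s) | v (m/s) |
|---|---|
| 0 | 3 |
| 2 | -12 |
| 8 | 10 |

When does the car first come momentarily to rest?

t = 0.4 s

v changes sign on 0–2 s (from 3 to -12); the graph is linear there, so v = 0 at t = 0 + (-3)·(2 − 0)/(-12 − 3) = 0.4 s.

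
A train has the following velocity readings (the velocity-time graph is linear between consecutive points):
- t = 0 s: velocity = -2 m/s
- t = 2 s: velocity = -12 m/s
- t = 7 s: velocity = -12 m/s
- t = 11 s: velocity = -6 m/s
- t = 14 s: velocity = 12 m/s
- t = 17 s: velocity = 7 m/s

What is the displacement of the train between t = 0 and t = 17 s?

-72.5 m

Net displacement equals the area under the velocity-time graph (areas below the axis count negative).
0–2 s: ½(-2 + -12)(2) = -14 m
2–7 s: -12 × 5 = -60 m
7–11 s: ½(-12 + -6)(4) = -36 m
11–14 s: ½(-6 + 12)(3) = 9 m
14–17 s: ½(12 + 7)(3) = 28.5 m
Net displacement = -72.5 m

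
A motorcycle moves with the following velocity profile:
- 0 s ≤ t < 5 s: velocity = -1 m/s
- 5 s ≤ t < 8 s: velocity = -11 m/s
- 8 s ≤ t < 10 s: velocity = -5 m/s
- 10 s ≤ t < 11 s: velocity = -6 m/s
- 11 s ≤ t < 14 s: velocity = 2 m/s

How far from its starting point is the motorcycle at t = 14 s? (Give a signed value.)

Net displacement equals the area under the velocity-time graph (areas below the axis count negative).
0–5 s: -1 × 5 = -5 m
5–8 s: -11 × 3 = -33 m
8–10 s: -5 × 2 = -10 m
10–11 s: -6 × 1 = -6 m
11–14 s: 2 × 3 = 6 m
Net displacement = -48 m

-48 m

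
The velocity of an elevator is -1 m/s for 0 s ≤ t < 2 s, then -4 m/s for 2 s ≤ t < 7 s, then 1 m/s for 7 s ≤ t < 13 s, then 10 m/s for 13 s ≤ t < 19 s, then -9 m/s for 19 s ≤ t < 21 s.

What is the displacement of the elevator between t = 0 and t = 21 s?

Net displacement equals the area under the velocity-time graph (areas below the axis count negative).
0–2 s: -1 × 2 = -2 m
2–7 s: -4 × 5 = -20 m
7–13 s: 1 × 6 = 6 m
13–19 s: 10 × 6 = 60 m
19–21 s: -9 × 2 = -18 m
Net displacement = 26 m

26 m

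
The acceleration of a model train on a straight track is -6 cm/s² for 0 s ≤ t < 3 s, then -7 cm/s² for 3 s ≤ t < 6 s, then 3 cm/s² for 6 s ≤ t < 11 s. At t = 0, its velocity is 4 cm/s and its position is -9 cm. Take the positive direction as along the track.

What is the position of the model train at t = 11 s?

-235 cm

On each constant-a segment, Δv = aΔt and Δx = v₀Δt + ½aΔt²; chain segment to segment.
0–3 s: v starts 4 cm/s; Δx = 4·3 + ½·-6·3² = -15 cm; v ends -14 cm/s.
3–6 s: v starts -14 cm/s; Δx = -14·3 + ½·-7·3² = -73.5 cm; v ends -35 cm/s.
6–11 s: v starts -35 cm/s; Δx = -35·5 + ½·3·5² = -137.5 cm; v ends -20 cm/s.
x(11) = -9 + Σ Δx = -235 cm.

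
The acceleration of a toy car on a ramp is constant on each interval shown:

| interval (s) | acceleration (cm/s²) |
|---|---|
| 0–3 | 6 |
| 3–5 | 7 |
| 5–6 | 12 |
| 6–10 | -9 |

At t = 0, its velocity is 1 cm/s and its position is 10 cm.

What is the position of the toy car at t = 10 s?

239 cm

On each constant-a segment, Δv = aΔt and Δx = v₀Δt + ½aΔt²; chain segment to segment.
0–3 s: v starts 1 cm/s; Δx = 1·3 + ½·6·3² = 30 cm; v ends 19 cm/s.
3–5 s: v starts 19 cm/s; Δx = 19·2 + ½·7·2² = 52 cm; v ends 33 cm/s.
5–6 s: v starts 33 cm/s; Δx = 33·1 + ½·12·1² = 39 cm; v ends 45 cm/s.
6–10 s: v starts 45 cm/s; Δx = 45·4 + ½·-9·4² = 108 cm; v ends 9 cm/s.
x(10) = 10 + Σ Δx = 239 cm.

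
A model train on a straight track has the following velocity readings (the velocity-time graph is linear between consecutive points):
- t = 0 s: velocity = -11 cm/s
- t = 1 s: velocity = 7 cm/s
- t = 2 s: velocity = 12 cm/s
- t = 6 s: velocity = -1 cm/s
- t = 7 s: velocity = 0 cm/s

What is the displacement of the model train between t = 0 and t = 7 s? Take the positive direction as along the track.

29 cm

Net displacement equals the area under the velocity-time graph (areas below the axis count negative).
0–1 s: ½(-11 + 7)(1) = -2 cm
1–2 s: ½(7 + 12)(1) = 9.5 cm
2–6 s: ½(12 + -1)(4) = 22 cm
6–7 s: ½(-1 + 0)(1) = -0.5 cm
Net displacement = 29 cm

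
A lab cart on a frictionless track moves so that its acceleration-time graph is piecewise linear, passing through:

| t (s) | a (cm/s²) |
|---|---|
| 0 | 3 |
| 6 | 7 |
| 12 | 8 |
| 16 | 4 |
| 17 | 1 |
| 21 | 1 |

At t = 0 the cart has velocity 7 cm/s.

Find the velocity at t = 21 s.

Δv equals the area under the a-t graph; then v = v₀ + Δv.
0–6 s: ½(3 + 7)(6) = 30 cm/s
6–12 s: ½(7 + 8)(6) = 45 cm/s
12–16 s: ½(8 + 4)(4) = 24 cm/s
16–17 s: ½(4 + 1)(1) = 2.5 cm/s
17–21 s: 1 × 4 = 4 cm/s
Δv = 105.5 cm/s, so v(21) = 7 + (105.5) = 112.5 cm/s.

112.5 cm/s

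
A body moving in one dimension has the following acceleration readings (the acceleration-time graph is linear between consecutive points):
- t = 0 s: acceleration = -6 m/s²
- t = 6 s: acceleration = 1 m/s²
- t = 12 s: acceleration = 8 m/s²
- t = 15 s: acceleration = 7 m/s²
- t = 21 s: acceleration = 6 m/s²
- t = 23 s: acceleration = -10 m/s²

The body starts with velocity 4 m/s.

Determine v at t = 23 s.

Δv equals the area under the a-t graph; then v = v₀ + Δv.
0–6 s: ½(-6 + 1)(6) = -15 m/s
6–12 s: ½(1 + 8)(6) = 27 m/s
12–15 s: ½(8 + 7)(3) = 22.5 m/s
15–21 s: ½(7 + 6)(6) = 39 m/s
21–23 s: ½(6 + -10)(2) = -4 m/s
Δv = 69.5 m/s, so v(23) = 4 + (69.5) = 73.5 m/s.

73.5 m/s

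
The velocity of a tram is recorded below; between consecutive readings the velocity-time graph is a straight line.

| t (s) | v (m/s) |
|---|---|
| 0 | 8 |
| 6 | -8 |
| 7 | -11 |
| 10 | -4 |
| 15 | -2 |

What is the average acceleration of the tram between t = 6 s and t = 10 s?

1 m/s²

Average acceleration = Δv/Δt = (-4 − -8)/(10 − 6) = 1 m/s².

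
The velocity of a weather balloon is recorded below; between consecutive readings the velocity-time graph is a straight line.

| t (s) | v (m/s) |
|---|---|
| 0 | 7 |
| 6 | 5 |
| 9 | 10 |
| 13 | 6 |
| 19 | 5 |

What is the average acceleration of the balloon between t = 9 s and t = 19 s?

Average acceleration = Δv/Δt = (5 − 10)/(19 − 9) = -0.5 m/s².

-0.5 m/s²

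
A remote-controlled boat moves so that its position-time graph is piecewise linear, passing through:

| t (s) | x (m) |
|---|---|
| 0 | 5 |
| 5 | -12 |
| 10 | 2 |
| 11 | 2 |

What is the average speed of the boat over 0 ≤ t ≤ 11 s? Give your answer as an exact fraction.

31/11 m/s

Average speed = (total path length)/(elapsed time); on a piecewise-linear x-t graph the path length is Σ|Δx|.
0–5 s: |Δx| = |-12 − 5| = 17 m
5–10 s: |Δx| = |2 − -12| = 14 m
10–11 s: |Δx| = |2 − 2| = 0 m
Total path = 31 m; average speed = 31/11 = 31/11 m/s.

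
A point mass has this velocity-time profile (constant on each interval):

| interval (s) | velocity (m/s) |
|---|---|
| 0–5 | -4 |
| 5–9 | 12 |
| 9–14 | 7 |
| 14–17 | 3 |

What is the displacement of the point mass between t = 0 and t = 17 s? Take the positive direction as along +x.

72 m

Net displacement equals the area under the velocity-time graph (areas below the axis count negative).
0–5 s: -4 × 5 = -20 m
5–9 s: 12 × 4 = 48 m
9–14 s: 7 × 5 = 35 m
14–17 s: 3 × 3 = 9 m
Net displacement = 72 m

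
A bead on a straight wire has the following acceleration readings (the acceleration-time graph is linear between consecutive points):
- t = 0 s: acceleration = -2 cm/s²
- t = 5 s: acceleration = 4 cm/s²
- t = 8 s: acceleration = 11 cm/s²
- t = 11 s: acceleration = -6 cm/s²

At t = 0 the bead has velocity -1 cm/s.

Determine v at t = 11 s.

Δv equals the area under the a-t graph; then v = v₀ + Δv.
0–5 s: ½(-2 + 4)(5) = 5 cm/s
5–8 s: ½(4 + 11)(3) = 22.5 cm/s
8–11 s: ½(11 + -6)(3) = 7.5 cm/s
Δv = 35 cm/s, so v(11) = -1 + (35) = 34 cm/s.

34 cm/s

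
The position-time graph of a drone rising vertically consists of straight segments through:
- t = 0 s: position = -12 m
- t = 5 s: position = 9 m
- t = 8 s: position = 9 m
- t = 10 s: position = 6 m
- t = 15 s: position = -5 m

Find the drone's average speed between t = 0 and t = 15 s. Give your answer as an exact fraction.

7/3 m/s

Average speed = (total path length)/(elapsed time); on a piecewise-linear x-t graph the path length is Σ|Δx|.
0–5 s: |Δx| = |9 − -12| = 21 m
5–8 s: |Δx| = |9 − 9| = 0 m
8–10 s: |Δx| = |6 − 9| = 3 m
10–15 s: |Δx| = |-5 − 6| = 11 m
Total path = 35 m; average speed = 35/15 = 7/3 m/s.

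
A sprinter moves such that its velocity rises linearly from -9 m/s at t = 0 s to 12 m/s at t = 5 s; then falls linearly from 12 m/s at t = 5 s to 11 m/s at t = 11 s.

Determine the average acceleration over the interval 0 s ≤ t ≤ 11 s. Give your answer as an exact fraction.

20/11 m/s²

Average acceleration = Δv/Δt = (11 − -9)/(11 − 0) = 20/11 m/s².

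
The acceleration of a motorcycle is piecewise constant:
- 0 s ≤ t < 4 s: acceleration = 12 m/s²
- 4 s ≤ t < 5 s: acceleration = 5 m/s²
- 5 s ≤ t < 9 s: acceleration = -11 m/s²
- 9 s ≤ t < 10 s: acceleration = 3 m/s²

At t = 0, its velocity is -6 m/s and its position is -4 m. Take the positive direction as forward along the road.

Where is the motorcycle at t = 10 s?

217 m

On each constant-a segment, Δv = aΔt and Δx = v₀Δt + ½aΔt²; chain segment to segment.
0–4 s: v starts -6 m/s; Δx = -6·4 + ½·12·4² = 72 m; v ends 42 m/s.
4–5 s: v starts 42 m/s; Δx = 42·1 + ½·5·1² = 44.5 m; v ends 47 m/s.
5–9 s: v starts 47 m/s; Δx = 47·4 + ½·-11·4² = 100 m; v ends 3 m/s.
9–10 s: v starts 3 m/s; Δx = 3·1 + ½·3·1² = 4.5 m; v ends 6 m/s.
x(10) = -4 + Σ Δx = 217 m.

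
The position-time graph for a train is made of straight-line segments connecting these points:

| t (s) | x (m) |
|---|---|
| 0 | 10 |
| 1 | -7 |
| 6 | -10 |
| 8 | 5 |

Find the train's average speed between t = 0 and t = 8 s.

4.375 m/s

Average speed = (total path length)/(elapsed time); on a piecewise-linear x-t graph the path length is Σ|Δx|.
0–1 s: |Δx| = |-7 − 10| = 17 m
1–6 s: |Δx| = |-10 − -7| = 3 m
6–8 s: |Δx| = |5 − -10| = 15 m
Total path = 35 m; average speed = 35/8 = 4.375 m/s.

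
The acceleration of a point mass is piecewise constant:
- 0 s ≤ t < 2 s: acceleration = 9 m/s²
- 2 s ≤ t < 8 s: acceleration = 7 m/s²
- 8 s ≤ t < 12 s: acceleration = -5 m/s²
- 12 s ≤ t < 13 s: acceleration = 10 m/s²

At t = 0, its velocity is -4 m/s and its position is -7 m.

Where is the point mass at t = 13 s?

438 m

On each constant-a segment, Δv = aΔt and Δx = v₀Δt + ½aΔt²; chain segment to segment.
0–2 s: v starts -4 m/s; Δx = -4·2 + ½·9·2² = 10 m; v ends 14 m/s.
2–8 s: v starts 14 m/s; Δx = 14·6 + ½·7·6² = 210 m; v ends 56 m/s.
8–12 s: v starts 56 m/s; Δx = 56·4 + ½·-5·4² = 184 m; v ends 36 m/s.
12–13 s: v starts 36 m/s; Δx = 36·1 + ½·10·1² = 41 m; v ends 46 m/s.
x(13) = -7 + Σ Δx = 438 m.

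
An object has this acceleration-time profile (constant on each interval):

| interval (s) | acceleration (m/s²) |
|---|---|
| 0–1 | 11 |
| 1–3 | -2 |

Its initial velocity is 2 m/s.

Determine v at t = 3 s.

9 m/s

Δv equals the area under the a-t graph; then v = v₀ + Δv.
0–1 s: 11 × 1 = 11 m/s
1–3 s: -2 × 2 = -4 m/s
Δv = 7 m/s, so v(3) = 2 + (7) = 9 m/s.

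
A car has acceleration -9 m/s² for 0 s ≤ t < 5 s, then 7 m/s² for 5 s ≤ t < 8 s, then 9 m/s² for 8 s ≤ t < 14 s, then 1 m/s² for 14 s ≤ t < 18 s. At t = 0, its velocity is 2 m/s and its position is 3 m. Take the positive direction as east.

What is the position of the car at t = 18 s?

-31 m

On each constant-a segment, Δv = aΔt and Δx = v₀Δt + ½aΔt²; chain segment to segment.
0–5 s: v starts 2 m/s; Δx = 2·5 + ½·-9·5² = -102.5 m; v ends -43 m/s.
5–8 s: v starts -43 m/s; Δx = -43·3 + ½·7·3² = -97.5 m; v ends -22 m/s.
8–14 s: v starts -22 m/s; Δx = -22·6 + ½·9·6² = 30 m; v ends 32 m/s.
14–18 s: v starts 32 m/s; Δx = 32·4 + ½·1·4² = 136 m; v ends 36 m/s.
x(18) = 3 + Σ Δx = -31 m.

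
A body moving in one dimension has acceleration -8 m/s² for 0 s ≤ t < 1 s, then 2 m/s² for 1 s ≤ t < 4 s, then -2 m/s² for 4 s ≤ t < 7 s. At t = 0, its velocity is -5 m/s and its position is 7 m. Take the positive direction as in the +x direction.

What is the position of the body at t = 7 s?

On each constant-a segment, Δv = aΔt and Δx = v₀Δt + ½aΔt²; chain segment to segment.
0–1 s: v starts -5 m/s; Δx = -5·1 + ½·-8·1² = -9 m; v ends -13 m/s.
1–4 s: v starts -13 m/s; Δx = -13·3 + ½·2·3² = -30 m; v ends -7 m/s.
4–7 s: v starts -7 m/s; Δx = -7·3 + ½·-2·3² = -30 m; v ends -13 m/s.
x(7) = 7 + Σ Δx = -62 m.

-62 m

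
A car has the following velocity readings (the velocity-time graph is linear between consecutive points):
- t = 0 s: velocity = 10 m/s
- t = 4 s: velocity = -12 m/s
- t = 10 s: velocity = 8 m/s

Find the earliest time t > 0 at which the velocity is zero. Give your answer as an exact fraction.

v changes sign on 0–4 s (from 10 to -12); the graph is linear there, so v = 0 at t = 0 + (-10)·(4 − 0)/(-12 − 10) = 20/11 s.

t = 20/11 s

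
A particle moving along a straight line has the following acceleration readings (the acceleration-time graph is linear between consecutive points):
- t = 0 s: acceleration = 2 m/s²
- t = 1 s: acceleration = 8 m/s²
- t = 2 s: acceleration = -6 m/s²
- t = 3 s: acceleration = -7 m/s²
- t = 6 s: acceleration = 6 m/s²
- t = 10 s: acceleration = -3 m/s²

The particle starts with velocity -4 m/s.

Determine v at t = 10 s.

0 m/s

Δv equals the area under the a-t graph; then v = v₀ + Δv.
0–1 s: ½(2 + 8)(1) = 5 m/s
1–2 s: ½(8 + -6)(1) = 1 m/s
2–3 s: ½(-6 + -7)(1) = -6.5 m/s
3–6 s: ½(-7 + 6)(3) = -1.5 m/s
6–10 s: ½(6 + -3)(4) = 6 m/s
Δv = 4 m/s, so v(10) = -4 + (4) = 0 m/s.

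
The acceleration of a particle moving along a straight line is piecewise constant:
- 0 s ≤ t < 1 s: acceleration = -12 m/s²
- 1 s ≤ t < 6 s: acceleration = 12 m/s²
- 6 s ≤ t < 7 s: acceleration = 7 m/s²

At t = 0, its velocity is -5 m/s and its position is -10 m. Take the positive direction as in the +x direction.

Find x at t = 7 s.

On each constant-a segment, Δv = aΔt and Δx = v₀Δt + ½aΔt²; chain segment to segment.
0–1 s: v starts -5 m/s; Δx = -5·1 + ½·-12·1² = -11 m; v ends -17 m/s.
1–6 s: v starts -17 m/s; Δx = -17·5 + ½·12·5² = 65 m; v ends 43 m/s.
6–7 s: v starts 43 m/s; Δx = 43·1 + ½·7·1² = 46.5 m; v ends 50 m/s.
x(7) = -10 + Σ Δx = 90.5 m.

90.5 m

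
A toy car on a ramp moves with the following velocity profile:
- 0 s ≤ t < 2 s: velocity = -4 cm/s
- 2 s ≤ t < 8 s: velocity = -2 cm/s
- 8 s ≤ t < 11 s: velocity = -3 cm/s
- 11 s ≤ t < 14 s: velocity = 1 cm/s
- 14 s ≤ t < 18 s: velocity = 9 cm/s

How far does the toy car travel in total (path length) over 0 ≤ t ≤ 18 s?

68 cm

Total distance travelled is ∫|v| dt — sum the magnitudes of each area piece.
0–2 s: |-4| × 2 = 8 cm
2–8 s: |-2| × 6 = 12 cm
8–11 s: |-3| × 3 = 9 cm
11–14 s: |1| × 3 = 3 cm
14–18 s: |9| × 4 = 36 cm
Total distance = 68 cm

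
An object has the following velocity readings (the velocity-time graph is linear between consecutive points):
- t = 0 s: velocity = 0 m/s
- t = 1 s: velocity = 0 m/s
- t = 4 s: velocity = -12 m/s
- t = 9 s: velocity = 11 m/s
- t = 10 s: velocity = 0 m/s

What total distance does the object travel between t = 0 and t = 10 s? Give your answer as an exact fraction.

Distance (not displacement) is the total path length: add the absolute areas under v-t.
0–1 s: |0| × 1 = 0 m
1–4 s: |½(0 + -12)(3)| = 18 m
4–9 s: v = 0 at t = 152/23 s; triangle areas 360/23 + 605/46 = 1325/46 m
9–10 s: |½(11 + 0)(1)| = 5.5 m
Total distance = 1203/23 m

1203/23 m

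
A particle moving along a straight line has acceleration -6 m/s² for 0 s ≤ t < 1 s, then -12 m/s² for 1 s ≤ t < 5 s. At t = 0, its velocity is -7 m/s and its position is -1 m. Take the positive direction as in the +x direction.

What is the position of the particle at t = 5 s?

On each constant-a segment, Δv = aΔt and Δx = v₀Δt + ½aΔt²; chain segment to segment.
0–1 s: v starts -7 m/s; Δx = -7·1 + ½·-6·1² = -10 m; v ends -13 m/s.
1–5 s: v starts -13 m/s; Δx = -13·4 + ½·-12·4² = -148 m; v ends -61 m/s.
x(5) = -1 + Σ Δx = -159 m.

-159 m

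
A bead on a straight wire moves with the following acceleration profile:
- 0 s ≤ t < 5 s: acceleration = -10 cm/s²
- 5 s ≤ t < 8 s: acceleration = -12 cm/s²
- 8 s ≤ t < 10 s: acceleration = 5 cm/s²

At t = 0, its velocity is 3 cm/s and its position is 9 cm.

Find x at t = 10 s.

-452 cm

On each constant-a segment, Δv = aΔt and Δx = v₀Δt + ½aΔt²; chain segment to segment.
0–5 s: v starts 3 cm/s; Δx = 3·5 + ½·-10·5² = -110 cm; v ends -47 cm/s.
5–8 s: v starts -47 cm/s; Δx = -47·3 + ½·-12·3² = -195 cm; v ends -83 cm/s.
8–10 s: v starts -83 cm/s; Δx = -83·2 + ½·5·2² = -156 cm; v ends -73 cm/s.
x(10) = 9 + Σ Δx = -452 cm.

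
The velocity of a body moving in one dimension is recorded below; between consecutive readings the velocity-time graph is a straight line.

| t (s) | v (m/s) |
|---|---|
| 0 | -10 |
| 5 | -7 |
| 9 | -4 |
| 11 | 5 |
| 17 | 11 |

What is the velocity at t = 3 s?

On 0–5 s the graph is linear from -10 to -7 m/s: v(3) = -10 + (-7 − -10)·(3 − 0)/(5 − 0) = -8.2 m/s.

-8.2 m/s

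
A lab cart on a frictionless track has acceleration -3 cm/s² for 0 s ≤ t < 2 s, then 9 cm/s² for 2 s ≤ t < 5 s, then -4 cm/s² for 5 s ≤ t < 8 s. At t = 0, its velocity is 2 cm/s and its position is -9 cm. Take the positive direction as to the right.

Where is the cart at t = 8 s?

68.5 cm

On each constant-a segment, Δv = aΔt and Δx = v₀Δt + ½aΔt²; chain segment to segment.
0–2 s: v starts 2 cm/s; Δx = 2·2 + ½·-3·2² = -2 cm; v ends -4 cm/s.
2–5 s: v starts -4 cm/s; Δx = -4·3 + ½·9·3² = 28.5 cm; v ends 23 cm/s.
5–8 s: v starts 23 cm/s; Δx = 23·3 + ½·-4·3² = 51 cm; v ends 11 cm/s.
x(8) = -9 + Σ Δx = 68.5 cm.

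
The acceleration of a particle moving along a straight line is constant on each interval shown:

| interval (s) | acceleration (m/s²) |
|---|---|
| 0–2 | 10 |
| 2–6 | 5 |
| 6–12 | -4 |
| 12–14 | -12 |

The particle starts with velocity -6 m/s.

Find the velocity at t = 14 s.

Δv equals the area under the a-t graph; then v = v₀ + Δv.
0–2 s: 10 × 2 = 20 m/s
2–6 s: 5 × 4 = 20 m/s
6–12 s: -4 × 6 = -24 m/s
12–14 s: -12 × 2 = -24 m/s
Δv = -8 m/s, so v(14) = -6 + (-8) = -14 m/s.

-14 m/s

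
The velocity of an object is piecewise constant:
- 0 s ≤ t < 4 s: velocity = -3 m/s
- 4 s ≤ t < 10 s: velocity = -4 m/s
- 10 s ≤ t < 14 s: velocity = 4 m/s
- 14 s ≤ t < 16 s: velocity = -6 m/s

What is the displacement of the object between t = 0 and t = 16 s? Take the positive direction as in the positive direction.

Net displacement equals the area under the velocity-time graph (areas below the axis count negative).
0–4 s: -3 × 4 = -12 m
4–10 s: -4 × 6 = -24 m
10–14 s: 4 × 4 = 16 m
14–16 s: -6 × 2 = -12 m
Net displacement = -32 m

-32 m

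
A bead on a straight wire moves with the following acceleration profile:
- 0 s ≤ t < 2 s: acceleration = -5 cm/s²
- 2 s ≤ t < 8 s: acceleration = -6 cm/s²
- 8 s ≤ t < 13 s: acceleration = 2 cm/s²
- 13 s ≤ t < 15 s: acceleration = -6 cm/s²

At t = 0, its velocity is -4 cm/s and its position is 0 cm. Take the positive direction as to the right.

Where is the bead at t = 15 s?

-527 cm

On each constant-a segment, Δv = aΔt and Δx = v₀Δt + ½aΔt²; chain segment to segment.
0–2 s: v starts -4 cm/s; Δx = -4·2 + ½·-5·2² = -18 cm; v ends -14 cm/s.
2–8 s: v starts -14 cm/s; Δx = -14·6 + ½·-6·6² = -192 cm; v ends -50 cm/s.
8–13 s: v starts -50 cm/s; Δx = -50·5 + ½·2·5² = -225 cm; v ends -40 cm/s.
13–15 s: v starts -40 cm/s; Δx = -40·2 + ½·-6·2² = -92 cm; v ends -52 cm/s.
x(15) = 0 + Σ Δx = -527 cm.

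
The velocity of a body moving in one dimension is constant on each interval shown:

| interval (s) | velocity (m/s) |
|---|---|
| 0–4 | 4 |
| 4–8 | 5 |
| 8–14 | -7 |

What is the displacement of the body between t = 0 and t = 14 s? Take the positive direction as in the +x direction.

Displacement is the signed area under the v-t curve.
0–4 s: 4 × 4 = 16 m
4–8 s: 5 × 4 = 20 m
8–14 s: -7 × 6 = -42 m
Net displacement = -6 m

-6 m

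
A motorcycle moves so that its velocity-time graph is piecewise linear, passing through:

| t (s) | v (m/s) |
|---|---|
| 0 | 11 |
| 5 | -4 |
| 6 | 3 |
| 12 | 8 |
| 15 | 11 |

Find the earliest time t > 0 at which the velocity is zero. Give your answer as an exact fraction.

v changes sign on 0–5 s (from 11 to -4); the graph is linear there, so v = 0 at t = 0 + (-11)·(5 − 0)/(-4 − 11) = 11/3 s.

t = 11/3 s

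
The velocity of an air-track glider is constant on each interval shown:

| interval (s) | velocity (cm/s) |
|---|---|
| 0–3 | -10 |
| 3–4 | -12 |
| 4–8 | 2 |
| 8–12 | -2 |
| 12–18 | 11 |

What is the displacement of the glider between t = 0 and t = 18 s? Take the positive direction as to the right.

24 cm

Displacement is the signed area under the v-t curve.
0–3 s: -10 × 3 = -30 cm
3–4 s: -12 × 1 = -12 cm
4–8 s: 2 × 4 = 8 cm
8–12 s: -2 × 4 = -8 cm
12–18 s: 11 × 6 = 66 cm
Net displacement = 24 cm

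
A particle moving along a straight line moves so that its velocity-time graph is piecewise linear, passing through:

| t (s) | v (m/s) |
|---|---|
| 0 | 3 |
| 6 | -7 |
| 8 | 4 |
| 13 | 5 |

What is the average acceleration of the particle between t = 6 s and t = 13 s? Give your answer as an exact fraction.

Average acceleration = Δv/Δt = (5 − -7)/(13 − 6) = 12/7 m/s².

12/7 m/s²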